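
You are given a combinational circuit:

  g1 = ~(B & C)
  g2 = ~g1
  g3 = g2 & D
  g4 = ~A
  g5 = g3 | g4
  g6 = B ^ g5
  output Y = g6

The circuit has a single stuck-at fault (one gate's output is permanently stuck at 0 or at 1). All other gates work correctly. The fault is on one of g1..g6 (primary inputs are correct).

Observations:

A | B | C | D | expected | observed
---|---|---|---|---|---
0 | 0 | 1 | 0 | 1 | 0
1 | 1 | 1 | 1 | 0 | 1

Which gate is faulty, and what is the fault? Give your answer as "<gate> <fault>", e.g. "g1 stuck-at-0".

g5 stuck-at-0

Fault-free values for test 1 (A=0, B=0, C=1, D=0): g1=1, g2=0, g3=0, g4=1, g5=1, g6=1, giving Y=1. Observed 0.
Test 1: faults giving observed 0 are {g4 stuck-at-0, g5 stuck-at-0, g6 stuck-at-0}.
Test 2 (A=1, B=1, C=1, D=1): fault-free g1=0, g2=1, g3=1, g4=0, g5=1, g6=0 → 0; observed 1. Eliminates g4 stuck-at-0, g6 stuck-at-0.
Only g5 stuck-at-0 is consistent with every test.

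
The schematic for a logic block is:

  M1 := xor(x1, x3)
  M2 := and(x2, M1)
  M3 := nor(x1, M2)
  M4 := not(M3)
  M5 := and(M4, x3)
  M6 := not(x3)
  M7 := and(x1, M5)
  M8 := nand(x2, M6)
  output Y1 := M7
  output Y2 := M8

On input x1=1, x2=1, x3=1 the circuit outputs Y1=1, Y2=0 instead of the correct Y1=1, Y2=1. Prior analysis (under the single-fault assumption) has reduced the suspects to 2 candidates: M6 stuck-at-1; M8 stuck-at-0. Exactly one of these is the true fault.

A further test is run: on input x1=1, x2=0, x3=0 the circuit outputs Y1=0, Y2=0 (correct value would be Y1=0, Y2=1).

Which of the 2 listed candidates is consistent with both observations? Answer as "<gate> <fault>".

M8 stuck-at-0

Evaluate each candidate on input x1=1, x2=0, x3=0:
  M6 stuck-at-1: M1=1, M2=0, M3=0, M4=1, M5=0, M6=1 [stuck-at-1], M7=0, M8=1 → Y1=0, Y2=1 — eliminated
  M8 stuck-at-0: M1=1, M2=0, M3=0, M4=1, M5=0, M6=1, M7=0, M8=0 [stuck-at-0] → Y1=0, Y2=0 — matches
Only M8 stuck-at-0 reproduces the observed Y1=0, Y2=0.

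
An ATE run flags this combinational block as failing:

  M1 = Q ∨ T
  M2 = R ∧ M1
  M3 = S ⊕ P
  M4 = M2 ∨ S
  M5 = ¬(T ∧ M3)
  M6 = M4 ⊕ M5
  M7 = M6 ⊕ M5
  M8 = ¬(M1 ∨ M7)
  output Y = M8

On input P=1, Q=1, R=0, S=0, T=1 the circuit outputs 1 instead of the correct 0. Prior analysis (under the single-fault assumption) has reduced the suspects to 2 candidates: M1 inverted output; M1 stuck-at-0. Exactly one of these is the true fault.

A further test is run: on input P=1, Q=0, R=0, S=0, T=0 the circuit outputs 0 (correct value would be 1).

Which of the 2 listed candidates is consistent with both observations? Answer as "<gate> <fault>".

M1 inverted output

Evaluate each candidate on input P=1, Q=0, R=0, S=0, T=0:
  M1 inverted output: M1=1 [inverted output], M2=0, M3=1, M4=0, M5=1, M6=1, M7=0, M8=0 → 0 — matches
  M1 stuck-at-0: M1=0 [stuck-at-0], M2=0, M3=1, M4=0, M5=1, M6=1, M7=0, M8=1 → 1 — eliminated
Only M1 inverted output reproduces the observed 0.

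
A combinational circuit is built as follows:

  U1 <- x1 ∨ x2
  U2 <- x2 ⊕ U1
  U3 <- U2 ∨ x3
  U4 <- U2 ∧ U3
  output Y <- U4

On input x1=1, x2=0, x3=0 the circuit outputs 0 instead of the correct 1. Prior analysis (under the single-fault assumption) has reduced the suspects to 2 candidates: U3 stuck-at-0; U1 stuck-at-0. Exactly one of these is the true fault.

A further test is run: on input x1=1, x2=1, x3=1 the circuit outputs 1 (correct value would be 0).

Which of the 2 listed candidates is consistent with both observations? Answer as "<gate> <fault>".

U1 stuck-at-0

Evaluate each candidate on input x1=1, x2=1, x3=1:
  U3 stuck-at-0: U1=1, U2=0, U3=0 [stuck-at-0], U4=0 → 0 — eliminated
  U1 stuck-at-0: U1=0 [stuck-at-0], U2=1, U3=1, U4=1 → 1 — matches
Only U1 stuck-at-0 reproduces the observed 1.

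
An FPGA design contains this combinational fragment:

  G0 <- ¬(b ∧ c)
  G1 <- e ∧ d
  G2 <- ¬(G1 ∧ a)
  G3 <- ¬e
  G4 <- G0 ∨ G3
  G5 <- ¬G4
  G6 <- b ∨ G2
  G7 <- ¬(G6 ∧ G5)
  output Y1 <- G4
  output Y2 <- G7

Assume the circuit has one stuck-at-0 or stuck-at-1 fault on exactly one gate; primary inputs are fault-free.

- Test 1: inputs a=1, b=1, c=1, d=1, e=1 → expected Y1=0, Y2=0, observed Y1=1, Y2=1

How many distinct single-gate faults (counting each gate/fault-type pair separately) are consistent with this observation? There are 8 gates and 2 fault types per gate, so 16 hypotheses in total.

3

Fault-free: G0=0, G1=1, G2=0, G3=0, G4=0, G5=1, G6=1, G7=0 → Y1=0, Y2=0. Observed Y1=1, Y2=1.
  G0: stuck-at-1 ✓; others ✗
  G1: none of the 2 fault types match ✗
  G2: none of the 2 fault types match ✗
  G3: stuck-at-1 ✓; others ✗
  G4: stuck-at-1 ✓; others ✗
  G5: none of the 2 fault types match ✗
  G6: none of the 2 fault types match ✗
  G7: none of the 2 fault types match ✗
Consistent faults: {G0 stuck-at-1, G3 stuck-at-1, G4 stuck-at-1} — 3 in all.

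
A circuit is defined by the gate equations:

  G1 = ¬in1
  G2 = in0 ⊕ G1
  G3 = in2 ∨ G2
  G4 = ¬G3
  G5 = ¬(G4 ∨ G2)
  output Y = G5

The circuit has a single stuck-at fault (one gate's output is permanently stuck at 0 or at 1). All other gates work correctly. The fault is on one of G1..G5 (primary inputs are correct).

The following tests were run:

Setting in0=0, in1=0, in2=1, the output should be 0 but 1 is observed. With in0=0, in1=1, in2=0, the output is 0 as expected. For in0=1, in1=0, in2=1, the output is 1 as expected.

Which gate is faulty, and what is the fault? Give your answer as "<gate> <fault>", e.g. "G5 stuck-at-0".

Fault-free values for test 1 (in0=0, in1=0, in2=1): G1=1, G2=1, G3=1, G4=0, G5=0, giving Y=0. Observed 1.
Test 1: faults giving observed 1 are {G1 stuck-at-0, G2 stuck-at-0, G5 stuck-at-1}.
Test 2 (in0=0, in1=1, in2=0): fault-free G1=0, G2=0, G3=0, G4=1, G5=0 → 0; observed 0. Eliminates G5 stuck-at-1.
Test 3 (in0=1, in1=0, in2=1): fault-free G1=1, G2=0, G3=1, G4=0, G5=1 → 1; observed 1. Eliminates G1 stuck-at-0.
Only G2 stuck-at-0 is consistent with every test.

G2 stuck-at-0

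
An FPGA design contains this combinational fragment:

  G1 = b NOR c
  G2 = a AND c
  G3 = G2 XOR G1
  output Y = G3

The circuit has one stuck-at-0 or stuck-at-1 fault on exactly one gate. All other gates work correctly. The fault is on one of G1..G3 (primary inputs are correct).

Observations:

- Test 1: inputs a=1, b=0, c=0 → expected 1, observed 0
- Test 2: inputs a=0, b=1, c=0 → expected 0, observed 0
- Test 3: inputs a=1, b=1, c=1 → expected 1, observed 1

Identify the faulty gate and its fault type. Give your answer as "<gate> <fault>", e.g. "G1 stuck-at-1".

G1 stuck-at-0

Fault-free values for test 1 (a=1, b=0, c=0): G1=1, G2=0, G3=1, giving Y=1. Observed 0.
Test 1: faults giving observed 0 are {G1 stuck-at-0, G2 stuck-at-1, G3 stuck-at-0}.
Test 2 (a=0, b=1, c=0): fault-free G1=0, G2=0, G3=0 → 0; observed 0. Eliminates G2 stuck-at-1.
Test 3 (a=1, b=1, c=1): fault-free G1=0, G2=1, G3=1 → 1; observed 1. Eliminates G3 stuck-at-0.
Only G1 stuck-at-0 is consistent with every test.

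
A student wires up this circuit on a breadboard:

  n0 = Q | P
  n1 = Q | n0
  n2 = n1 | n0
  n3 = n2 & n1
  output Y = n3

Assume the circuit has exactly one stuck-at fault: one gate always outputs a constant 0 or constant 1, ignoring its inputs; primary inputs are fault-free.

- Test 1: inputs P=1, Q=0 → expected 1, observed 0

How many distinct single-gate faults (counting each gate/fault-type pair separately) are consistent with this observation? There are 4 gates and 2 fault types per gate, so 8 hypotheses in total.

Fault-free: n0=1, n1=1, n2=1, n3=1 → 1. Observed 0.
  n0 stuck-at-0: output 0 ✓
  n0 stuck-at-1: output 1 ✗
  n1 stuck-at-0: output 0 ✓
  n1 stuck-at-1: output 1 ✗
  n2 stuck-at-0: output 0 ✓
  n2 stuck-at-1: output 1 ✗
  n3 stuck-at-0: output 0 ✓
  n3 stuck-at-1: output 1 ✗
Consistent faults: {n0 stuck-at-0, n1 stuck-at-0, n2 stuck-at-0, n3 stuck-at-0} — 4 in all.

4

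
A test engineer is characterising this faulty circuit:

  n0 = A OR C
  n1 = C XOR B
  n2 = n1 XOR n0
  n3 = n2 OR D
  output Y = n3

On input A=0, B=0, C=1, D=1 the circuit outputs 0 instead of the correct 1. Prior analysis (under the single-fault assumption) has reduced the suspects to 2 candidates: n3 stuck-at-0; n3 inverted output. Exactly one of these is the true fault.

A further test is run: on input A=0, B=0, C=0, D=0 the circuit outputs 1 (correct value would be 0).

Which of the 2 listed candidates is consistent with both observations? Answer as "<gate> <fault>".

n3 inverted output

Evaluate each candidate on input A=0, B=0, C=0, D=0:
  n3 stuck-at-0: n0=0, n1=0, n2=0, n3=0 [stuck-at-0] → 0 — eliminated
  n3 inverted output: n0=0, n1=0, n2=0, n3=1 [inverted output] → 1 — matches
Only n3 inverted output reproduces the observed 1.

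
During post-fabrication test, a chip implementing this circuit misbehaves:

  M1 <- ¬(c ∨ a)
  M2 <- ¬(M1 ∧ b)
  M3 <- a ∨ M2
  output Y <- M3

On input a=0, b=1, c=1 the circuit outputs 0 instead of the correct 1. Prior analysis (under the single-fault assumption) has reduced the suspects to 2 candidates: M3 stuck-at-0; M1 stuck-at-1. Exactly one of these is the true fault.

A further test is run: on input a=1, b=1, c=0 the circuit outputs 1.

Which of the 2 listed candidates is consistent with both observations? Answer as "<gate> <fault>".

Evaluate each candidate on input a=1, b=1, c=0:
  M3 stuck-at-0: M1=0, M2=1, M3=0 [stuck-at-0] → 0 — eliminated
  M1 stuck-at-1: M1=1 [stuck-at-1], M2=0, M3=1 → 1 — matches
Only M1 stuck-at-1 reproduces the observed 1.

M1 stuck-at-1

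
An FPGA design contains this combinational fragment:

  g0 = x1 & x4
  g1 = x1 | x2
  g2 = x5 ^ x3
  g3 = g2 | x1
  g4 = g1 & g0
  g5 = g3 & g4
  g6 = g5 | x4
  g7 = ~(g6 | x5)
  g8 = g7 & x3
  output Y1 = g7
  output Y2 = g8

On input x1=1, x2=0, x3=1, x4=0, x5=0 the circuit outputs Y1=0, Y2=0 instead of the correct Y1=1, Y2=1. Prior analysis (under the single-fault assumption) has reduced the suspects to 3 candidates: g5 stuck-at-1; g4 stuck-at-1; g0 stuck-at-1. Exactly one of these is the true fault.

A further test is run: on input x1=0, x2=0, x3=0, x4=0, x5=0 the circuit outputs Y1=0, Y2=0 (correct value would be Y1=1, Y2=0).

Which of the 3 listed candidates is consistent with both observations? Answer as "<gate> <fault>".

g5 stuck-at-1

Evaluate each candidate on input x1=0, x2=0, x3=0, x4=0, x5=0:
  g5 stuck-at-1: g0=0, g1=0, g2=0, g3=0, g4=0, g5=1 [stuck-at-1], g6=1, g7=0, g8=0 → Y1=0, Y2=0 — matches
  g4 stuck-at-1: g0=0, g1=0, g2=0, g3=0, g4=1 [stuck-at-1], g5=0, g6=0, g7=1, g8=0 → Y1=1, Y2=0 — eliminated
  g0 stuck-at-1: g0=1 [stuck-at-1], g1=0, g2=0, g3=0, g4=0, g5=0, g6=0, g7=1, g8=0 → Y1=1, Y2=0 — eliminated
Only g5 stuck-at-1 reproduces the observed Y1=0, Y2=0.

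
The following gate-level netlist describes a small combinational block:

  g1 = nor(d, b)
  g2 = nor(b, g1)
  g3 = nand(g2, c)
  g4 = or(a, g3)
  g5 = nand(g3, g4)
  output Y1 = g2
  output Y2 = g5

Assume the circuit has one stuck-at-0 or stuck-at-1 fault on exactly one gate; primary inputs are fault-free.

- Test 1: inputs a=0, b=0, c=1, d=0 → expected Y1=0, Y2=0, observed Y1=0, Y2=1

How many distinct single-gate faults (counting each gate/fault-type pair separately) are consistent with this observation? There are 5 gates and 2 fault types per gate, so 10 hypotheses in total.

3

Fault-free: g1=1, g2=0, g3=1, g4=1, g5=0 → Y1=0, Y2=0. Observed Y1=0, Y2=1.
  g1 stuck-at-0: output Y1=1, Y2=1 ✗
  g1 stuck-at-1: output Y1=0, Y2=0 ✗
  g2 stuck-at-0: output Y1=0, Y2=0 ✗
  g2 stuck-at-1: output Y1=1, Y2=1 ✗
  g3 stuck-at-0: output Y1=0, Y2=1 ✓
  g3 stuck-at-1: output Y1=0, Y2=0 ✗
  g4 stuck-at-0: output Y1=0, Y2=1 ✓
  g4 stuck-at-1: output Y1=0, Y2=0 ✗
  g5 stuck-at-0: output Y1=0, Y2=0 ✗
  g5 stuck-at-1: output Y1=0, Y2=1 ✓
Consistent faults: {g3 stuck-at-0, g4 stuck-at-0, g5 stuck-at-1} — 3 in all.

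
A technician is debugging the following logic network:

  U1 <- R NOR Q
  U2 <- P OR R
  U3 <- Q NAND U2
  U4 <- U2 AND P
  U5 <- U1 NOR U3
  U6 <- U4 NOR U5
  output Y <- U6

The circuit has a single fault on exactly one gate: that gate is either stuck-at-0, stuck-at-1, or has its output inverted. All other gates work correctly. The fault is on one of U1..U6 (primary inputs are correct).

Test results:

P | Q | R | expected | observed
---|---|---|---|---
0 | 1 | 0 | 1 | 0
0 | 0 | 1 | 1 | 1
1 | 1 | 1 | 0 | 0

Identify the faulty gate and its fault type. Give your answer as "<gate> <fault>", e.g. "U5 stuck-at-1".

U2 stuck-at-1

Fault-free values for test 1 (P=0, Q=1, R=0): U1=0, U2=0, U3=1, U4=0, U5=0, U6=1, giving Y=1. Observed 0.
Test 1: faults giving observed 0 are {U2 stuck-at-1, U2 inverted output, U3 stuck-at-0, U3 inverted output, U4 stuck-at-1, U4 inverted output, U5 stuck-at-1, U5 inverted output, U6 stuck-at-0, U6 inverted output}.
Test 2 (P=0, Q=0, R=1): fault-free U1=0, U2=1, U3=1, U4=0, U5=0, U6=1 → 1; observed 1. Eliminates U3 stuck-at-0, U3 inverted output, U4 stuck-at-1, U4 inverted output, U5 stuck-at-1, U5 inverted output, U6 stuck-at-0, U6 inverted output.
Test 3 (P=1, Q=1, R=1): fault-free U1=0, U2=1, U3=0, U4=1, U5=1, U6=0 → 0; observed 0. Eliminates U2 inverted output.
Only U2 stuck-at-1 is consistent with every test.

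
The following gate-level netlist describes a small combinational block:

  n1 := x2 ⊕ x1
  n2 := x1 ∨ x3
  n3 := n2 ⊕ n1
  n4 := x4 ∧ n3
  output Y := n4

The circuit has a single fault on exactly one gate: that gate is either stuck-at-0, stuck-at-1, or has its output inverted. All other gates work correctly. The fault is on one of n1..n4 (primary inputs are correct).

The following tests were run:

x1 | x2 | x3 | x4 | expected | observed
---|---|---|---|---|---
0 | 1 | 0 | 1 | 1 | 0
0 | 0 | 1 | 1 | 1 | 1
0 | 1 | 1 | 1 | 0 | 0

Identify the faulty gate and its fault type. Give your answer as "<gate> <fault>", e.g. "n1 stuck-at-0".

Fault-free values for test 1 (x1=0, x2=1, x3=0, x4=1): n1=1, n2=0, n3=1, n4=1, giving Y=1. Observed 0.
Test 1: faults giving observed 0 are {n1 stuck-at-0, n1 inverted output, n2 stuck-at-1, n2 inverted output, n3 stuck-at-0, n3 inverted output, n4 stuck-at-0, n4 inverted output}.
Test 2 (x1=0, x2=0, x3=1, x4=1): fault-free n1=0, n2=1, n3=1, n4=1 → 1; observed 1. Eliminates n1 inverted output, n2 inverted output, n3 stuck-at-0, n3 inverted output, n4 stuck-at-0, n4 inverted output.
Test 3 (x1=0, x2=1, x3=1, x4=1): fault-free n1=1, n2=1, n3=0, n4=0 → 0; observed 0. Eliminates n1 stuck-at-0.
Only n2 stuck-at-1 is consistent with every test.

n2 stuck-at-1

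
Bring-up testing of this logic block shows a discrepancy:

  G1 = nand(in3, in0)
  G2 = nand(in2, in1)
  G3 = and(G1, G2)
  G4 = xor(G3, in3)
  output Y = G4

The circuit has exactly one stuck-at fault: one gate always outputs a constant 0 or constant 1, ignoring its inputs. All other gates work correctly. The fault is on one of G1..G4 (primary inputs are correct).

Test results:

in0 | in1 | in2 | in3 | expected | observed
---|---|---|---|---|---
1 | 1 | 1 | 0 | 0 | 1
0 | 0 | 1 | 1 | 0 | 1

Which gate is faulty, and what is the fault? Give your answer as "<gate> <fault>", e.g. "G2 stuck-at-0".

Fault-free values for test 1 (in0=1, in1=1, in2=1, in3=0): G1=1, G2=0, G3=0, G4=0, giving Y=0. Observed 1.
Test 1: faults giving observed 1 are {G2 stuck-at-1, G3 stuck-at-1, G4 stuck-at-1}.
Test 2 (in0=0, in1=0, in2=1, in3=1): fault-free G1=1, G2=1, G3=1, G4=0 → 0; observed 1. Eliminates G2 stuck-at-1, G3 stuck-at-1.
Only G4 stuck-at-1 is consistent with every test.

G4 stuck-at-1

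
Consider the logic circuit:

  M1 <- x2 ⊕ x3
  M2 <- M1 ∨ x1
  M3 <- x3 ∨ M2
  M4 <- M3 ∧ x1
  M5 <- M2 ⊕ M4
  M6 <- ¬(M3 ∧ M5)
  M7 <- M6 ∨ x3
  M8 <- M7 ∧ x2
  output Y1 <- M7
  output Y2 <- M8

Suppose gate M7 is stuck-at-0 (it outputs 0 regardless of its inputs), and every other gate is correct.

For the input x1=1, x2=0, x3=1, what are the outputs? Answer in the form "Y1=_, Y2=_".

Propagate with M7 forced: M1=1, M2=1, M3=1, M4=1, M5=0, M6=1, M7=0 [stuck-at-0], M8=0.
So the outputs are Y1=0, Y2=0. (Without the fault they would be Y1=1, Y2=0.)

Y1=0, Y2=0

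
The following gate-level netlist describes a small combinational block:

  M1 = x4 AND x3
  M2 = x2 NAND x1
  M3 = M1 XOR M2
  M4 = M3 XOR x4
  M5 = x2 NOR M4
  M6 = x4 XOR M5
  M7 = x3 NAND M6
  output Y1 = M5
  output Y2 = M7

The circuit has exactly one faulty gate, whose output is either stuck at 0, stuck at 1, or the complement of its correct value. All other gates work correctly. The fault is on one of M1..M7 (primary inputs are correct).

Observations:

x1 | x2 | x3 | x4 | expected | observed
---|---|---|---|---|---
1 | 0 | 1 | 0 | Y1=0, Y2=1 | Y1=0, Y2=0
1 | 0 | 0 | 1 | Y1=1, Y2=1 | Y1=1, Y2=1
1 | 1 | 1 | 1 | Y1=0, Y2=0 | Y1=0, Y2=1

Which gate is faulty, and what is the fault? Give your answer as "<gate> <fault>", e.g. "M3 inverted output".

Fault-free values for test 1 (x1=1, x2=0, x3=1, x4=0): M1=0, M2=1, M3=1, M4=1, M5=0, M6=0, M7=1, giving Y1=0, Y2=1. Observed Y1=0, Y2=0.
Test 1: faults giving observed Y1=0, Y2=0 are {M6 stuck-at-1, M6 inverted output, M7 stuck-at-0, M7 inverted output}.
Test 2 (x1=1, x2=0, x3=0, x4=1): fault-free M1=0, M2=1, M3=1, M4=0, M5=1, M6=0, M7=1 → Y1=1, Y2=1; observed Y1=1, Y2=1. Eliminates M7 stuck-at-0, M7 inverted output.
Test 3 (x1=1, x2=1, x3=1, x4=1): fault-free M1=1, M2=0, M3=1, M4=0, M5=0, M6=1, M7=0 → Y1=0, Y2=0; observed Y1=0, Y2=1. Eliminates M6 stuck-at-1.
Only M6 inverted output is consistent with every test.

M6 inverted output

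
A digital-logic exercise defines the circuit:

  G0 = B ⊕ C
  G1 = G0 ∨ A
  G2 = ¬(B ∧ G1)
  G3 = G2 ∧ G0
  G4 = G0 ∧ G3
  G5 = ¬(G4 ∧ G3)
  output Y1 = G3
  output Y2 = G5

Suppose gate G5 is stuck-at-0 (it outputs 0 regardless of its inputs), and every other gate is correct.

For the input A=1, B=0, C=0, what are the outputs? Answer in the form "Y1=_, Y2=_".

Y1=0, Y2=0

Propagate with G5 forced: G0=0, G1=1, G2=1, G3=0, G4=0, G5=0 [stuck-at-0].
So the outputs are Y1=0, Y2=0. (Without the fault they would be Y1=0, Y2=1.)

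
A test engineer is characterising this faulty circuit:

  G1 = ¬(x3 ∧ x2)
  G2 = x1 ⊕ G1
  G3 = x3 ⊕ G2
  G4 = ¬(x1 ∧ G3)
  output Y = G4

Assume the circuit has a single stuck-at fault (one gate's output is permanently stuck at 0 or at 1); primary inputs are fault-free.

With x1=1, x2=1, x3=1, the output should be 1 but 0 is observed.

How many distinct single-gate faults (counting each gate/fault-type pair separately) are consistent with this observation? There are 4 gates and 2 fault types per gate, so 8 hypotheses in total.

Fault-free: G1=0, G2=1, G3=0, G4=1 → 1. Observed 0.
  G1 stuck-at-0: output 1 ✗
  G1 stuck-at-1: output 0 ✓
  G2 stuck-at-0: output 0 ✓
  G2 stuck-at-1: output 1 ✗
  G3 stuck-at-0: output 1 ✗
  G3 stuck-at-1: output 0 ✓
  G4 stuck-at-0: output 0 ✓
  G4 stuck-at-1: output 1 ✗
Consistent faults: {G1 stuck-at-1, G2 stuck-at-0, G3 stuck-at-1, G4 stuck-at-0} — 4 in all.

4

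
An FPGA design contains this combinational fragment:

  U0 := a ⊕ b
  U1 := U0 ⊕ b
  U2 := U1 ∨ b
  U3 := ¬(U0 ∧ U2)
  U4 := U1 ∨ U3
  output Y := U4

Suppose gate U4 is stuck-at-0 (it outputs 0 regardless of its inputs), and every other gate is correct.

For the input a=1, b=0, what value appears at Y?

Propagate with U4 forced: U0=1, U1=1, U2=1, U3=0, U4=0 [stuck-at-0].
So Y = 0. (Without the fault it would be 1.)

0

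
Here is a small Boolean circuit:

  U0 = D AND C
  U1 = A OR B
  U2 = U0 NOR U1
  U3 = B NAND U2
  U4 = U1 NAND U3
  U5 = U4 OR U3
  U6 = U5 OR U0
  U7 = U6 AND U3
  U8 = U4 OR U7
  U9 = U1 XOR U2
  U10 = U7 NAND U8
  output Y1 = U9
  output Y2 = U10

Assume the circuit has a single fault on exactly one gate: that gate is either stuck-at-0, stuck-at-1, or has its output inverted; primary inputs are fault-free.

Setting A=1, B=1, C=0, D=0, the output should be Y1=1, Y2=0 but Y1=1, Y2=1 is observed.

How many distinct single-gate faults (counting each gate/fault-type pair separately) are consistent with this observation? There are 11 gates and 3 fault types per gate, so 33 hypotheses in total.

14

Fault-free: U0=0, U1=1, U2=0, U3=1, U4=0, U5=1, U6=1, U7=1, U8=1, U9=1, U10=0 → Y1=1, Y2=0. Observed Y1=1, Y2=1.
  U0: none of the 3 fault types match ✗
  U1: stuck-at-0, inverted output ✓; others ✗
  U2: none of the 3 fault types match ✗
  U3: stuck-at-0, inverted output ✓; others ✗
  U4: none of the 3 fault types match ✗
  U5: stuck-at-0, inverted output ✓; others ✗
  U6: stuck-at-0, inverted output ✓; others ✗
  U7: stuck-at-0, inverted output ✓; others ✗
  U8: stuck-at-0, inverted output ✓; others ✗
  U9: none of the 3 fault types match ✗
  U10: stuck-at-1, inverted output ✓; others ✗
Consistent faults: {U1 stuck-at-0, U1 inverted output, U3 stuck-at-0, U3 inverted output, U5 stuck-at-0, U5 inverted output, U6 stuck-at-0, U6 inverted output, U7 stuck-at-0, U7 inverted output, U8 stuck-at-0, U8 inverted output, U10 stuck-at-1, U10 inverted output} — 14 in all.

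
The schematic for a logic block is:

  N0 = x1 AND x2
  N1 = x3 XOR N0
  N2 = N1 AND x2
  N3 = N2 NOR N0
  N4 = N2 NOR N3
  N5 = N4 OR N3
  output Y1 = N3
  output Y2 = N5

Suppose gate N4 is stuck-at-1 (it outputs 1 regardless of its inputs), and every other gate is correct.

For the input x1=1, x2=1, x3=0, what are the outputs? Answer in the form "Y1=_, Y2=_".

Propagate with N4 forced: N0=1, N1=1, N2=1, N3=0, N4=1 [stuck-at-1], N5=1.
So the outputs are Y1=0, Y2=1. (Without the fault they would be Y1=0, Y2=0.)

Y1=0, Y2=1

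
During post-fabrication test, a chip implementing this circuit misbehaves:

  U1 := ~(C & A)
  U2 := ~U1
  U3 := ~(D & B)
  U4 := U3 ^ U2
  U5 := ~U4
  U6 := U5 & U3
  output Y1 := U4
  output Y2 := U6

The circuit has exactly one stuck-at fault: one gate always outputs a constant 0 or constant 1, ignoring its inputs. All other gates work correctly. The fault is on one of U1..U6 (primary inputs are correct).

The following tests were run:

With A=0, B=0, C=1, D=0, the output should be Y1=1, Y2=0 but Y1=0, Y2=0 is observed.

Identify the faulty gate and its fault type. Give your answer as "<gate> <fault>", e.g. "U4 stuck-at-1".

U3 stuck-at-0

Fault-free values for test 1 (A=0, B=0, C=1, D=0): U1=1, U2=0, U3=1, U4=1, U5=0, U6=0, giving Y1=1, Y2=0. Observed Y1=0, Y2=0.
Test 1: faults giving observed Y1=0, Y2=0 are {U3 stuck-at-0}.
Only U3 stuck-at-0 is consistent with every test.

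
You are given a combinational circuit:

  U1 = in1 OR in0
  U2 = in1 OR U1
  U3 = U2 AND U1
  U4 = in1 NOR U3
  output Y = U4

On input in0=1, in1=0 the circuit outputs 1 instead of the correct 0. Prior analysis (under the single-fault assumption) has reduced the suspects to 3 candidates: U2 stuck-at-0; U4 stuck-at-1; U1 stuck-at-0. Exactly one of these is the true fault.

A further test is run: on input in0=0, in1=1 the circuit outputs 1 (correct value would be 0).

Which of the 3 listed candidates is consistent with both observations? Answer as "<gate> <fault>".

Evaluate each candidate on input in0=0, in1=1:
  U2 stuck-at-0: U1=1, U2=0 [stuck-at-0], U3=0, U4=0 → 0 — eliminated
  U4 stuck-at-1: U1=1, U2=1, U3=1, U4=1 [stuck-at-1] → 1 — matches
  U1 stuck-at-0: U1=0 [stuck-at-0], U2=1, U3=0, U4=0 → 0 — eliminated
Only U4 stuck-at-1 reproduces the observed 1.

U4 stuck-at-1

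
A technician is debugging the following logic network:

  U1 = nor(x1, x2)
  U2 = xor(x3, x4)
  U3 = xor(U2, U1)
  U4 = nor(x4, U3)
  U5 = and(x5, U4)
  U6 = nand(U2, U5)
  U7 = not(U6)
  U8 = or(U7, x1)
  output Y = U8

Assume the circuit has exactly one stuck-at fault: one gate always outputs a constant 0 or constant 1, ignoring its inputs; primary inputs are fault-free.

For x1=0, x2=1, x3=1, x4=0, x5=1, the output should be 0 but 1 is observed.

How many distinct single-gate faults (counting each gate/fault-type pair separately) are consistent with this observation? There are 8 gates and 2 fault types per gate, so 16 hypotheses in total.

Fault-free: U1=0, U2=1, U3=1, U4=0, U5=0, U6=1, U7=0, U8=0 → 0. Observed 1.
  U1: stuck-at-1 ✓; others ✗
  U2: none of the 2 fault types match ✗
  U3: stuck-at-0 ✓; others ✗
  U4: stuck-at-1 ✓; others ✗
  U5: stuck-at-1 ✓; others ✗
  U6: stuck-at-0 ✓; others ✗
  U7: stuck-at-1 ✓; others ✗
  U8: stuck-at-1 ✓; others ✗
Consistent faults: {U1 stuck-at-1, U3 stuck-at-0, U4 stuck-at-1, U5 stuck-at-1, U6 stuck-at-0, U7 stuck-at-1, U8 stuck-at-1} — 7 in all.

7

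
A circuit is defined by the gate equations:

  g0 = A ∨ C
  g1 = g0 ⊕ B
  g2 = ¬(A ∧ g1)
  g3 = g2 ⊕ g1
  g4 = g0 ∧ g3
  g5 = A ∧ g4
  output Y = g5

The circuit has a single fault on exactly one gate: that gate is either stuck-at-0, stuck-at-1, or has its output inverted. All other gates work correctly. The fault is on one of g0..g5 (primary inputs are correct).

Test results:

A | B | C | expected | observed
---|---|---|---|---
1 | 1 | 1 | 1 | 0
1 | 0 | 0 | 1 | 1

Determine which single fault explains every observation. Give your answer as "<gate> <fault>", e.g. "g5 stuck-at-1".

Fault-free values for test 1 (A=1, B=1, C=1): g0=1, g1=0, g2=1, g3=1, g4=1, g5=1, giving Y=1. Observed 0.
Test 1: faults giving observed 0 are {g0 stuck-at-0, g0 inverted output, g2 stuck-at-0, g2 inverted output, g3 stuck-at-0, g3 inverted output, g4 stuck-at-0, g4 inverted output, g5 stuck-at-0, g5 inverted output}.
Test 2 (A=1, B=0, C=0): fault-free g0=1, g1=1, g2=0, g3=1, g4=1, g5=1 → 1; observed 1. Eliminates g0 stuck-at-0, g0 inverted output, g2 inverted output, g3 stuck-at-0, g3 inverted output, g4 stuck-at-0, g4 inverted output, g5 stuck-at-0, g5 inverted output.
Only g2 stuck-at-0 is consistent with every test.

g2 stuck-at-0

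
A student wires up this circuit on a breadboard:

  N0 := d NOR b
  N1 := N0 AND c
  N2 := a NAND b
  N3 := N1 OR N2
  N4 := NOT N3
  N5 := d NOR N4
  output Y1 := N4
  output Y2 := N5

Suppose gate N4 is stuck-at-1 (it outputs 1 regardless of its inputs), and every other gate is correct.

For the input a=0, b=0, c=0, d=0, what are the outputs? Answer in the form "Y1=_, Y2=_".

Propagate with N4 forced: N0=1, N1=0, N2=1, N3=1, N4=1 [stuck-at-1], N5=0.
So the outputs are Y1=1, Y2=0. (Without the fault they would be Y1=0, Y2=1.)

Y1=1, Y2=0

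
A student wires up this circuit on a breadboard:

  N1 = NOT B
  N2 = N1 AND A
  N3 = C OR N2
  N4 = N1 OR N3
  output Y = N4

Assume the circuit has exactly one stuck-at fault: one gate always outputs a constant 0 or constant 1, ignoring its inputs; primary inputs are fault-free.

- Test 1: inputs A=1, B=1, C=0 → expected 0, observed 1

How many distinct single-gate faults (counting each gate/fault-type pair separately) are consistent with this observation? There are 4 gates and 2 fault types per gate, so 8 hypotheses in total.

Fault-free: N1=0, N2=0, N3=0, N4=0 → 0. Observed 1.
  N1 stuck-at-0: output 0 ✗
  N1 stuck-at-1: output 1 ✓
  N2 stuck-at-0: output 0 ✗
  N2 stuck-at-1: output 1 ✓
  N3 stuck-at-0: output 0 ✗
  N3 stuck-at-1: output 1 ✓
  N4 stuck-at-0: output 0 ✗
  N4 stuck-at-1: output 1 ✓
Consistent faults: {N1 stuck-at-1, N2 stuck-at-1, N3 stuck-at-1, N4 stuck-at-1} — 4 in all.

4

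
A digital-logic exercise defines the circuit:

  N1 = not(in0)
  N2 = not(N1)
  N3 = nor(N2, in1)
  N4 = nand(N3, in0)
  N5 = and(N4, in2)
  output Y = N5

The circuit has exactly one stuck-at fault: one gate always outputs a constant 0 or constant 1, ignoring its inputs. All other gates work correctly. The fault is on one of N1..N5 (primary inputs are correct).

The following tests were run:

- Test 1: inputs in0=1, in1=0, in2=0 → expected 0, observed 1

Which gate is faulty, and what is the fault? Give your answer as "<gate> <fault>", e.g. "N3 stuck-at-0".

Fault-free values for test 1 (in0=1, in1=0, in2=0): N1=0, N2=1, N3=0, N4=1, N5=0, giving Y=0. Observed 1.
Test 1: faults giving observed 1 are {N5 stuck-at-1}.
Only N5 stuck-at-1 is consistent with every test.

N5 stuck-at-1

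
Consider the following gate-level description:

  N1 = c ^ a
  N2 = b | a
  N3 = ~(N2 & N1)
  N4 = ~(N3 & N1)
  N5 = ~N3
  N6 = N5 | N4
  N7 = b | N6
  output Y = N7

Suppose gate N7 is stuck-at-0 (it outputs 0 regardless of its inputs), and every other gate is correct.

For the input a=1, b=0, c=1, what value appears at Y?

Propagate with N7 forced: N1=0, N2=1, N3=1, N4=1, N5=0, N6=1, N7=0 [stuck-at-0].
So Y = 0. (Without the fault it would be 1.)

0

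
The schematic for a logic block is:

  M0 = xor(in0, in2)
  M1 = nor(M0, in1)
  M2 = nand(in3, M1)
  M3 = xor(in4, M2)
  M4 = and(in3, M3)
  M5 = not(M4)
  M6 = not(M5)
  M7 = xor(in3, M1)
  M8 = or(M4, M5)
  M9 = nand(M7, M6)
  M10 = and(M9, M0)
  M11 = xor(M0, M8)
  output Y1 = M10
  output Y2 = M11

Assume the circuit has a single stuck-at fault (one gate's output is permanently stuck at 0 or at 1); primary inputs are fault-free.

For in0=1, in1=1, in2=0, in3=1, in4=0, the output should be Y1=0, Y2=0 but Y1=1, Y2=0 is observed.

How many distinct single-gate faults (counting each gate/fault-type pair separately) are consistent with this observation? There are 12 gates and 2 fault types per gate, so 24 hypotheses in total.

9

Fault-free: M0=1, M1=0, M2=1, M3=1, M4=1, M5=0, M6=1, M7=1, M8=1, M9=0, M10=0, M11=0 → Y1=0, Y2=0. Observed Y1=1, Y2=0.
  M0: none of the 2 fault types match ✗
  M1: stuck-at-1 ✓; others ✗
  M2: stuck-at-0 ✓; others ✗
  M3: stuck-at-0 ✓; others ✗
  M4: stuck-at-0 ✓; others ✗
  M5: stuck-at-1 ✓; others ✗
  M6: stuck-at-0 ✓; others ✗
  M7: stuck-at-0 ✓; others ✗
  M8: none of the 2 fault types match ✗
  M9: stuck-at-1 ✓; others ✗
  M10: stuck-at-1 ✓; others ✗
  M11: none of the 2 fault types match ✗
Consistent faults: {M1 stuck-at-1, M2 stuck-at-0, M3 stuck-at-0, M4 stuck-at-0, M5 stuck-at-1, M6 stuck-at-0, M7 stuck-at-0, M9 stuck-at-1, M10 stuck-at-1} — 9 in all.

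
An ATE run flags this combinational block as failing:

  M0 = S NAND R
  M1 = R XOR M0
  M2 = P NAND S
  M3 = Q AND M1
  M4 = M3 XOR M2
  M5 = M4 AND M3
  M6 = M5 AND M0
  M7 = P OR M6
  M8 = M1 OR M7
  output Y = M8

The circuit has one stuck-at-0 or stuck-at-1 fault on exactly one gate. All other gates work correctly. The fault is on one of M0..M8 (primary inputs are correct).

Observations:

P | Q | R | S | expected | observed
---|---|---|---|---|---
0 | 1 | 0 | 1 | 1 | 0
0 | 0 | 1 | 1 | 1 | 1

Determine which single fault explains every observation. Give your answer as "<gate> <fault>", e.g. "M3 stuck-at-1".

Fault-free values for test 1 (P=0, Q=1, R=0, S=1): M0=1, M1=1, M2=1, M3=1, M4=0, M5=0, M6=0, M7=0, M8=1, giving Y=1. Observed 0.
Test 1: faults giving observed 0 are {M0 stuck-at-0, M1 stuck-at-0, M8 stuck-at-0}.
Test 2 (P=0, Q=0, R=1, S=1): fault-free M0=0, M1=1, M2=1, M3=0, M4=1, M5=0, M6=0, M7=0, M8=1 → 1; observed 1. Eliminates M1 stuck-at-0, M8 stuck-at-0.
Only M0 stuck-at-0 is consistent with every test.

M0 stuck-at-0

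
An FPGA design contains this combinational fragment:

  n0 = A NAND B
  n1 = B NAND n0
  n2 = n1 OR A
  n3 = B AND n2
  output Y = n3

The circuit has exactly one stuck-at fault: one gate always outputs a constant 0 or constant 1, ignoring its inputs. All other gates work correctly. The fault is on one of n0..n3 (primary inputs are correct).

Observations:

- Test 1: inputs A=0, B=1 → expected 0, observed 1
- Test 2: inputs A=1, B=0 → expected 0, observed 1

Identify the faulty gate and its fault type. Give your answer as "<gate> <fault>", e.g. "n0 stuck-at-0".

n3 stuck-at-1

Fault-free values for test 1 (A=0, B=1): n0=1, n1=0, n2=0, n3=0, giving Y=0. Observed 1.
Test 1: faults giving observed 1 are {n0 stuck-at-0, n1 stuck-at-1, n2 stuck-at-1, n3 stuck-at-1}.
Test 2 (A=1, B=0): fault-free n0=1, n1=1, n2=1, n3=0 → 0; observed 1. Eliminates n0 stuck-at-0, n1 stuck-at-1, n2 stuck-at-1.
Only n3 stuck-at-1 is consistent with every test.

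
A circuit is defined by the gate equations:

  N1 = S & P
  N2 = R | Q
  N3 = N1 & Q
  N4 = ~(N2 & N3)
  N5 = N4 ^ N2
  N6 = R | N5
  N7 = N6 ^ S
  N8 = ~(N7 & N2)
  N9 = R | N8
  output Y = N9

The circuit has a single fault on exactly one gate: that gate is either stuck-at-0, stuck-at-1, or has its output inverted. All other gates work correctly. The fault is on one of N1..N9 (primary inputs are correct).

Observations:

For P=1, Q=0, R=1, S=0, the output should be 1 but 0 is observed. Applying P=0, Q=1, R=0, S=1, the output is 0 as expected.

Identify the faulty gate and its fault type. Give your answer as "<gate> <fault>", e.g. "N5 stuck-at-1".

N9 stuck-at-0

Fault-free values for test 1 (P=1, Q=0, R=1, S=0): N1=0, N2=1, N3=0, N4=1, N5=0, N6=1, N7=1, N8=0, N9=1, giving Y=1. Observed 0.
Test 1: faults giving observed 0 are {N9 stuck-at-0, N9 inverted output}.
Test 2 (P=0, Q=1, R=0, S=1): fault-free N1=0, N2=1, N3=0, N4=1, N5=0, N6=0, N7=1, N8=0, N9=0 → 0; observed 0. Eliminates N9 inverted output.
Only N9 stuck-at-0 is consistent with every test.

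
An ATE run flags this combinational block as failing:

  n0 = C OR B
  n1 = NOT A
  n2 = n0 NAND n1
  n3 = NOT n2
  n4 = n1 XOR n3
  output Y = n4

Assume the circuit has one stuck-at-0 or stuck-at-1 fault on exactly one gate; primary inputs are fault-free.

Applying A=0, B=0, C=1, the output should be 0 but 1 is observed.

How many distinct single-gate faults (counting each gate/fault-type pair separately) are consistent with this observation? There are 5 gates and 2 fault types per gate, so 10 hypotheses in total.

4

Fault-free: n0=1, n1=1, n2=0, n3=1, n4=0 → 0. Observed 1.
  n0 stuck-at-0: output 1 ✓
  n0 stuck-at-1: output 0 ✗
  n1 stuck-at-0: output 0 ✗
  n1 stuck-at-1: output 0 ✗
  n2 stuck-at-0: output 0 ✗
  n2 stuck-at-1: output 1 ✓
  n3 stuck-at-0: output 1 ✓
  n3 stuck-at-1: output 0 ✗
  n4 stuck-at-0: output 0 ✗
  n4 stuck-at-1: output 1 ✓
Consistent faults: {n0 stuck-at-0, n2 stuck-at-1, n3 stuck-at-0, n4 stuck-at-1} — 4 in all.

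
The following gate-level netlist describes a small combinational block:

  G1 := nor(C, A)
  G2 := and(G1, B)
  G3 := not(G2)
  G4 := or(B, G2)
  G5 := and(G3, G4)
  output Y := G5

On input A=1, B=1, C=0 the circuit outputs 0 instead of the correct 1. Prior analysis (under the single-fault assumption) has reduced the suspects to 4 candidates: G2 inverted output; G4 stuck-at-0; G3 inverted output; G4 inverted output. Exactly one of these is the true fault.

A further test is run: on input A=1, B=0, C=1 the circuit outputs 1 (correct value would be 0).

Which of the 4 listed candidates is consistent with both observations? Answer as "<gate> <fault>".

Evaluate each candidate on input A=1, B=0, C=1:
  G2 inverted output: G1=0, G2=1 [inverted output], G3=0, G4=1, G5=0 → 0 — eliminated
  G4 stuck-at-0: G1=0, G2=0, G3=1, G4=0 [stuck-at-0], G5=0 → 0 — eliminated
  G3 inverted output: G1=0, G2=0, G3=0 [inverted output], G4=0, G5=0 → 0 — eliminated
  G4 inverted output: G1=0, G2=0, G3=1, G4=1 [inverted output], G5=1 → 1 — matches
Only G4 inverted output reproduces the observed 1.

G4 inverted output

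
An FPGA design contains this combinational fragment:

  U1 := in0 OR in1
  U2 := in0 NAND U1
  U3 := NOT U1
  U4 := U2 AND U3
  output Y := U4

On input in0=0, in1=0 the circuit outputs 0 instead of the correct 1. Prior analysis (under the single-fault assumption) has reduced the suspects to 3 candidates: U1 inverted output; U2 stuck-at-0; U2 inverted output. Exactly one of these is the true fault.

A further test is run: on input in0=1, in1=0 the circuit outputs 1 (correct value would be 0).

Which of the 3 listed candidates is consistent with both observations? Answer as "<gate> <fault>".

U1 inverted output

Evaluate each candidate on input in0=1, in1=0:
  U1 inverted output: U1=0 [inverted output], U2=1, U3=1, U4=1 → 1 — matches
  U2 stuck-at-0: U1=1, U2=0 [stuck-at-0], U3=0, U4=0 → 0 — eliminated
  U2 inverted output: U1=1, U2=1 [inverted output], U3=0, U4=0 → 0 — eliminated
Only U1 inverted output reproduces the observed 1.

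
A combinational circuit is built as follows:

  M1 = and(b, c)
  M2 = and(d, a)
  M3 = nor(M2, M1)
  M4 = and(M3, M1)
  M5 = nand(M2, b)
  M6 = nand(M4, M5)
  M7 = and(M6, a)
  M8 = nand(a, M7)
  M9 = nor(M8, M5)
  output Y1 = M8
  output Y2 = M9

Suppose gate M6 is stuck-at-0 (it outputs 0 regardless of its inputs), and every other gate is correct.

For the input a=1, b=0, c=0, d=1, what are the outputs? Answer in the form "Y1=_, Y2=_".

Propagate with M6 forced: M1=0, M2=1, M3=0, M4=0, M5=1, M6=0 [stuck-at-0], M7=0, M8=1, M9=0.
So the outputs are Y1=1, Y2=0. (Without the fault they would be Y1=0, Y2=0.)

Y1=1, Y2=0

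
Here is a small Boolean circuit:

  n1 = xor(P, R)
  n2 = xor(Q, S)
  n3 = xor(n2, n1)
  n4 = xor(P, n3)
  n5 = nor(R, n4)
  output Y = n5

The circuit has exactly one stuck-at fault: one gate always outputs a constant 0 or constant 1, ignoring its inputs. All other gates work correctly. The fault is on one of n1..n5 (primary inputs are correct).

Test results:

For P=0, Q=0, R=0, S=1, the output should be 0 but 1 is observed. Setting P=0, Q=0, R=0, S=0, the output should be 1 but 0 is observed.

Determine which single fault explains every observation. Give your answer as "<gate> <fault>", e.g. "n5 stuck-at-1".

n1 stuck-at-1

Fault-free values for test 1 (P=0, Q=0, R=0, S=1): n1=0, n2=1, n3=1, n4=1, n5=0, giving Y=0. Observed 1.
Test 1: faults giving observed 1 are {n1 stuck-at-1, n2 stuck-at-0, n3 stuck-at-0, n4 stuck-at-0, n5 stuck-at-1}.
Test 2 (P=0, Q=0, R=0, S=0): fault-free n1=0, n2=0, n3=0, n4=0, n5=1 → 1; observed 0. Eliminates n2 stuck-at-0, n3 stuck-at-0, n4 stuck-at-0, n5 stuck-at-1.
Only n1 stuck-at-1 is consistent with every test.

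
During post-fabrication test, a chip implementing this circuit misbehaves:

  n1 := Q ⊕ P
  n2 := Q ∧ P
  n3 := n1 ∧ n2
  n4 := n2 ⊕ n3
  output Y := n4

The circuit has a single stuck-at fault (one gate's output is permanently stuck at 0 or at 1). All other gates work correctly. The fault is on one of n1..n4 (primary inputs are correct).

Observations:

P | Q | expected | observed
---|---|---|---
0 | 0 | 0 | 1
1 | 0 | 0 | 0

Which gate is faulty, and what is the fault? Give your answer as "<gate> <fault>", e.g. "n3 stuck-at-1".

Fault-free values for test 1 (P=0, Q=0): n1=0, n2=0, n3=0, n4=0, giving Y=0. Observed 1.
Test 1: faults giving observed 1 are {n2 stuck-at-1, n3 stuck-at-1, n4 stuck-at-1}.
Test 2 (P=1, Q=0): fault-free n1=1, n2=0, n3=0, n4=0 → 0; observed 0. Eliminates n3 stuck-at-1, n4 stuck-at-1.
Only n2 stuck-at-1 is consistent with every test.

n2 stuck-at-1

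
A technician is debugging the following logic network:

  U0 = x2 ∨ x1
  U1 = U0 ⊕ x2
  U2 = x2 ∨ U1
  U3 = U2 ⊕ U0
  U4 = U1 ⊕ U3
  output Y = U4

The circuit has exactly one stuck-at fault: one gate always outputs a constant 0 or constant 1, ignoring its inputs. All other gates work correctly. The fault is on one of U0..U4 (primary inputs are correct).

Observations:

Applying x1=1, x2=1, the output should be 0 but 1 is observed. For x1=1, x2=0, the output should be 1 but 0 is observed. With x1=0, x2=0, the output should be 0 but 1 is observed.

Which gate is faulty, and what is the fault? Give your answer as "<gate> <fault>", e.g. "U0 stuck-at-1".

U3 stuck-at-1

Fault-free values for test 1 (x1=1, x2=1): U0=1, U1=0, U2=1, U3=0, U4=0, giving Y=0. Observed 1.
Test 1: faults giving observed 1 are {U1 stuck-at-1, U2 stuck-at-0, U3 stuck-at-1, U4 stuck-at-1}.
Test 2 (x1=1, x2=0): fault-free U0=1, U1=1, U2=1, U3=0, U4=1 → 1; observed 0. Eliminates U1 stuck-at-1, U4 stuck-at-1.
Test 3 (x1=0, x2=0): fault-free U0=0, U1=0, U2=0, U3=0, U4=0 → 0; observed 1. Eliminates U2 stuck-at-0.
Only U3 stuck-at-1 is consistent with every test.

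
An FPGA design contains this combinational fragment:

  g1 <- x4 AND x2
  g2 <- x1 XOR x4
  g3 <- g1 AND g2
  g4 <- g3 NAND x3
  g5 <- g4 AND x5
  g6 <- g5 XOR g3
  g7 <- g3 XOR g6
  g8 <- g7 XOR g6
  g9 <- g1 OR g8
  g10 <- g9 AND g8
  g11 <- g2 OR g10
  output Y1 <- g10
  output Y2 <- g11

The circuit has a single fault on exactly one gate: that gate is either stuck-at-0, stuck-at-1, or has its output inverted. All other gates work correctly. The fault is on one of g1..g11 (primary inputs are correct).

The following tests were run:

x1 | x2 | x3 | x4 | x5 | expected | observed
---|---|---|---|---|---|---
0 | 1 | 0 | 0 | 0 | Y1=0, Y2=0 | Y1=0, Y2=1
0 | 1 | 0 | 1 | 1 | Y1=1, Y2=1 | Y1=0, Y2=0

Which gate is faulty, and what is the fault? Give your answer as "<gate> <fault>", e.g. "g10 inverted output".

g2 inverted output

Fault-free values for test 1 (x1=0, x2=1, x3=0, x4=0, x5=0): g1=0, g2=0, g3=0, g4=1, g5=0, g6=0, g7=0, g8=0, g9=0, g10=0, g11=0, giving Y1=0, Y2=0. Observed Y1=0, Y2=1.
Test 1: faults giving observed Y1=0, Y2=1 are {g2 stuck-at-1, g2 inverted output, g11 stuck-at-1, g11 inverted output}.
Test 2 (x1=0, x2=1, x3=0, x4=1, x5=1): fault-free g1=1, g2=1, g3=1, g4=1, g5=1, g6=0, g7=1, g8=1, g9=1, g10=1, g11=1 → Y1=1, Y2=1; observed Y1=0, Y2=0. Eliminates g2 stuck-at-1, g11 stuck-at-1, g11 inverted output.
Only g2 inverted output is consistent with every test.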